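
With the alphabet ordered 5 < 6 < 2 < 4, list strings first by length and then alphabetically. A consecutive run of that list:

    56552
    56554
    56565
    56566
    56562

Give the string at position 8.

56526

Advancing 3 positions from 56562 through 56562 → 56564 → 56525 reaches term 8.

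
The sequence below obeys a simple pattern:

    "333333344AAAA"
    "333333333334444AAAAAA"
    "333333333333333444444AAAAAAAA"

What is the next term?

Reading off run lengths: 3 runs 7, 11, 15; 4 runs 2, 4, 6; A runs 4, 6, 8 — each is linear in n, where the shown terms are n = 2, 3, 4.
At n = 5 the blocks have lengths 19, 8, 10.

333333333333333333344444444AAAAAAAAAA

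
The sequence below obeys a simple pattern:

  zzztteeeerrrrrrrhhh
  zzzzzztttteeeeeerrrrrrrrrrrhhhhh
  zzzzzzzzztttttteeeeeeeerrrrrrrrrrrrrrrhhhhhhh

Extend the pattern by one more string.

Each string has the form z^{3n} t^{2n} e^{2n+2} r^{4n+3} h^{2n+1} (n = 1, 2, …).
At n = 4 the blocks have lengths 12, 8, 10, 19, 9.

zzzzzzzzzzzztttttttteeeeeeeeeerrrrrrrrrrrrrrrrrrrhhhhhhhhh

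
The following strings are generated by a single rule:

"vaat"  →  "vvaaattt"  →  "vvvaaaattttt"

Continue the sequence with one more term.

Reading off run lengths: v runs 1, 2, 3; a runs 2, 3, 4; t runs 1, 3, 5 — each is linear in n (n = 1, 2, …).
For the next term, n = 4, so the run lengths are 4, 5, 7.

vvvvaaaaattttttt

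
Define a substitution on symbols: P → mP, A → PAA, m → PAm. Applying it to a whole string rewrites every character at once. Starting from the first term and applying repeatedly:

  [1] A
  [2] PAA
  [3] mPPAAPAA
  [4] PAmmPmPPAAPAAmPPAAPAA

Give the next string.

Applying the rule to each of the 21 symbols of PAmmPmPPAAPAAmPPAAPAA gives the pieces mP PAA PAm PAm mP PAm mP mP PAA PAA mP PAA PAA PAm mP mP PAA PAA mP PAA PAA, which concatenate to the answer.

mPPAAPAmPAmmPPAmmPmPPAAPAAmPPAAPAAPAmmPmPPAAPAAmPPAAPAA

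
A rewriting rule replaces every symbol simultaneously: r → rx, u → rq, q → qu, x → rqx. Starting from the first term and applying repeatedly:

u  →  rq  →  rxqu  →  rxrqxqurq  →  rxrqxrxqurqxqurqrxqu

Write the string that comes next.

rxrqxrxqurqxrxrqxqurqrxqurqxqurqrxqurxrqxqurq

Replace each of the 20 characters of rxrqxrxqurqxqurqrxqu in place — rx rqx rx qu rqx rx rqx qu rq rx qu rqx qu rq rx qu rx rqx qu rq — and concatenate.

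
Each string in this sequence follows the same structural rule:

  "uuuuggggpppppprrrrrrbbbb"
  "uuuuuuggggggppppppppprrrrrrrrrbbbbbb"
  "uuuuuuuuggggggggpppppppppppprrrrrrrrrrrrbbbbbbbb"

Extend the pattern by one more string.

uuuuuuuuuuggggggggggppppppppppppppprrrrrrrrrrrrrrrbbbbbbbbbb

Term n consists of 2n u's, followed by 2n g's, followed by 3n p's, followed by 3n r's, followed by 2n b's, where the shown terms are n = 2, 3, 4.
For the next term, n = 5, so the run lengths are 10, 10, 15, 15, 10.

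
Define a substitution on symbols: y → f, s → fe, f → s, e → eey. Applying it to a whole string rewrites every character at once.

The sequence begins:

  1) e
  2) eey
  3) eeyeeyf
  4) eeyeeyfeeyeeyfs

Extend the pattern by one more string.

φ(eeyeeyfeeyeeyfs) expands symbol-by-symbol to eey eey f eey eey f s eey eey f eey eey f s fe; joining the 15 pieces gives the next term.

eeyeeyfeeyeeyfseeyeeyfeeyeeyfsfe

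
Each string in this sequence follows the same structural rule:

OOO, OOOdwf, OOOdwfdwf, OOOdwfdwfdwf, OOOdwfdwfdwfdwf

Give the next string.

Each term is the previous one with dwf appended.
One more step from OOOdwfdwfdwfdwf gives the answer.

OOOdwfdwfdwfdwfdwf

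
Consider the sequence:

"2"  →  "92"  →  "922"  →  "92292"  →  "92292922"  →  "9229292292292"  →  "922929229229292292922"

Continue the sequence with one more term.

9229292292292922929229229292292292

Each term (from the third on) is the previous term followed by the one before it: term 3 = 92·2 = 922.
So term 8 is 922929229229292292922·9229292292292.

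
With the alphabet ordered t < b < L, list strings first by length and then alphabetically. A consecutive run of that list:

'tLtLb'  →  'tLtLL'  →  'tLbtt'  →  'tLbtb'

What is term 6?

tLbbt

Continuing the enumeration 2 steps past tLbtb: tLbtb → tLbtL → (answer).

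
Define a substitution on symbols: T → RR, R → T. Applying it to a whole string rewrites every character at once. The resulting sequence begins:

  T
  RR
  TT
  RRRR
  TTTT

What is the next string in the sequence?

Expanding TTTT: T→RR, T→RR, T→RR, T→RR. Concatenated: RR RR RR RR.

RRRRRRRR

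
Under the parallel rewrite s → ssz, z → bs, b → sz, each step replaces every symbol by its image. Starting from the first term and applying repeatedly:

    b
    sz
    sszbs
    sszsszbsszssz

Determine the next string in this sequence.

Replace each of the 13 characters of sszsszbsszssz in place — ssz ssz bs ssz ssz bs sz ssz ssz bs ssz ssz bs — and concatenate.

sszsszbssszsszbsszsszsszbssszsszbs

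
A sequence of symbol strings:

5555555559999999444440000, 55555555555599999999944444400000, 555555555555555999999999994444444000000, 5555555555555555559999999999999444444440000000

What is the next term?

Term n consists of 3n+3 5's, followed by 2n+3 9's, followed by n+3 4's, followed by n+2 0's, where the shown terms are n = 2, 3, 4, 5.
Setting n = 6 gives 21, 15, 9, 8 characters in each block.

55555555555555555555599999999999999944444444400000000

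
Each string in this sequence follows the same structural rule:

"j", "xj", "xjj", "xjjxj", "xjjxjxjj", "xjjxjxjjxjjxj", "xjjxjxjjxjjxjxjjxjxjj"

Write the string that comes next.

Each term (from the third on) is the previous term followed by the one before it: term 3 = xj·j = xjj.
So term 8 is xjjxjxjjxjjxjxjjxjxjj·xjjxjxjjxjjxj.

xjjxjxjjxjjxjxjjxjxjjxjjxjxjjxjjxj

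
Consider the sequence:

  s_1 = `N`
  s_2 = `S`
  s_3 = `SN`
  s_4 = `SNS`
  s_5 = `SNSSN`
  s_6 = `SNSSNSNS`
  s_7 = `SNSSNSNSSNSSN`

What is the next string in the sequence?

SNSSNSNSSNSSNSNSSNSNS

Each term (from the third on) is the previous term followed by the one before it: term 3 = S·N = SN.
Continuing: SNSSNSNSSNSSN · SNSSNSNS gives term 8.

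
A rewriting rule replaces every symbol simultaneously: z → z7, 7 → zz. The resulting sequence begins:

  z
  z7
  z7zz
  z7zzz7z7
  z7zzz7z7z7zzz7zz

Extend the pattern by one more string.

Replace each of the 16 characters of z7zzz7z7z7zzz7zz in place — z7 zz z7 z7 z7 zz z7 zz z7 zz z7 z7 z7 zz z7 z7 — and concatenate.

z7zzz7z7z7zzz7zzz7zzz7z7z7zzz7z7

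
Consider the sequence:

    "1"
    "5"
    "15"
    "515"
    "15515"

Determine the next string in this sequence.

51515515

This is a Fibonacci-style word recurrence s(k) = s(k−2)·s(k−1): e.g. 1·5 = 15.
So term 6 is 515·15515.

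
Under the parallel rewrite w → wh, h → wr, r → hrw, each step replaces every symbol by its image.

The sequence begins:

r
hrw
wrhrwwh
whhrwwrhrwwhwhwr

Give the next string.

φ(whhrwwrhrwwhwhwr) expands symbol-by-symbol to wh wr wr hrw wh wh hrw wr hrw wh wh wr wh wr wh hrw; joining the 16 pieces gives the next term.

whwrwrhrwwhwhhrwwrhrwwhwhwrwhwrwhhrw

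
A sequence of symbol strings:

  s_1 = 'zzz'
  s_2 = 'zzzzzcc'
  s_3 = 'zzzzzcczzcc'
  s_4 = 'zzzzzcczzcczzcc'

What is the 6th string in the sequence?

zzzzzcczzcczzcczzcczzcc

The strings grow by a fixed suffix zzcc each time.
From zzzzzcczzcczzcc, 2 further steps: zzzzzcczzcczzcc → zzzzzcczzcczzcczzcc → (answer).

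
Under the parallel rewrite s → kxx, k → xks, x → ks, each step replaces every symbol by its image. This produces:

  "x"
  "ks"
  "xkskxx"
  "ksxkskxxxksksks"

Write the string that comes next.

φ(ksxkskxxxksksks) expands symbol-by-symbol to xks kxx ks xks kxx xks ks ks ks xks kxx xks kxx xks kxx; joining the 15 pieces gives the next term.

xkskxxksxkskxxxksksksksxkskxxxkskxxxkskxx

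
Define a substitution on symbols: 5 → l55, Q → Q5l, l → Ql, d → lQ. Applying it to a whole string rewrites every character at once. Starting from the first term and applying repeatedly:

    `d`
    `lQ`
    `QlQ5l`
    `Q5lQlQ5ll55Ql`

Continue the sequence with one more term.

Applying the rule to each of the 13 symbols of Q5lQlQ5ll55Ql gives the pieces Q5l l55 Ql Q5l Ql Q5l l55 Ql Ql l55 l55 Q5l Ql, which concatenate to the answer.

Q5ll55QlQ5lQlQ5ll55QlQll55l55Q5lQl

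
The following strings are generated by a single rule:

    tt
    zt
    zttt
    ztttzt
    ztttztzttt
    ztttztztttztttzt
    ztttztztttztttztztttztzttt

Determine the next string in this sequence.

ztttztztttztttztztttztztttztttztztttztttzt

From term 3 onward, concatenate the last term with the second-to-last: zt·tt = zttt, zttt·zt = ztttzt, …
Continuing: ztttztztttztttztztttztzttt · ztttztztttztttzt gives term 8.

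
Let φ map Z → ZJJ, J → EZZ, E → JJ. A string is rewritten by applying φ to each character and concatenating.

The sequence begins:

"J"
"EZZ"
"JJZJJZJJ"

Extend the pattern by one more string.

EZZEZZZJJEZZEZZZJJEZZEZZ

Apply φ to JJZJJZJJ symbol by symbol: J→EZZ, J→EZZ, Z→ZJJ, J→EZZ, J→EZZ, Z→ZJJ, J→EZZ, J→EZZ; joined: EZZ EZZ ZJJ EZZ EZZ ZJJ EZZ EZZ.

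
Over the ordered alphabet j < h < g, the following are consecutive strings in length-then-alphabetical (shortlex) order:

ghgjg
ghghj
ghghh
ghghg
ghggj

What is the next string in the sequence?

ghggh

The successor of ghggj increments the rightmost position that isn't already g and resets every position after it to j.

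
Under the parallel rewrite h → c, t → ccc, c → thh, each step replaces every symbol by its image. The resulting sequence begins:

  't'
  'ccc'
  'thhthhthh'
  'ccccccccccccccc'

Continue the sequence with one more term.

thhthhthhthhthhthhthhthhthhthhthhthhthhthhthh

Replace each of the 15 characters of ccccccccccccccc in place — thh thh thh thh thh thh thh thh thh thh thh thh thh thh thh — and concatenate.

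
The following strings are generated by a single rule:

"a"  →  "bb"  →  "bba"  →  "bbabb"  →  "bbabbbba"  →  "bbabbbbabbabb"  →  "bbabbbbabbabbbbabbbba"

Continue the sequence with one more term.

bbabbbbabbabbbbabbbbabbabbbbabbabb

Each term (from the third on) is the previous term followed by the one before it: term 3 = bb·a = bba.
Continuing: bbabbbbabbabbbbabbbba · bbabbbbabbabb gives term 8.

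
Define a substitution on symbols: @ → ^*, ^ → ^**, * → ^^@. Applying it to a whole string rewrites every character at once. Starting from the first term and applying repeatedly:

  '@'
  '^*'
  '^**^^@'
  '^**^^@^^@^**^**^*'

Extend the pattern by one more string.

^**^^@^^@^**^**^*^**^**^*^**^^@^^@^**^^@^^@^**^^@

φ(^**^^@^^@^**^**^*) expands symbol-by-symbol to ^** ^^@ ^^@ ^** ^** ^* ^** ^** ^* ^** ^^@ ^^@ ^** ^^@ ^^@ ^** ^^@; joining the 17 pieces gives the next term.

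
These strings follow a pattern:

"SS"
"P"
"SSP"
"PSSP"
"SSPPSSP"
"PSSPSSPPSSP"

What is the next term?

From term 3 onward, concatenate the second-to-last term with the last: SS·P = SSP, P·SSP = PSSP, …
Continuing: SSPPSSP · PSSPSSPPSSP gives term 7.

SSPPSSPPSSPSSPPSSP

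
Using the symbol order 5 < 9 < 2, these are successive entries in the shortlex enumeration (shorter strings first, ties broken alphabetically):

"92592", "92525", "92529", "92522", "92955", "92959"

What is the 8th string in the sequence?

Advancing 2 positions from 92959 through 92959 → 92952 reaches term 8.

92995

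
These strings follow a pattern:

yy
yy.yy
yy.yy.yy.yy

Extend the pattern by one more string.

Each string is two copies of the previous one joined by '.'.
Doubling yy.yy.yy.yy with '.' between the halves:

yy.yy.yy.yy.yy.yy.yy.yy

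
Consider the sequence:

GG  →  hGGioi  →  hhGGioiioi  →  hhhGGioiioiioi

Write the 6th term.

Every step adds h to the front and ioi to the end of the previous string.
From hhhGGioiioiioi, 2 further steps: hhhGGioiioiioi → hhhhGGioiioiioiioi → (answer).

hhhhhGGioiioiioiioiioi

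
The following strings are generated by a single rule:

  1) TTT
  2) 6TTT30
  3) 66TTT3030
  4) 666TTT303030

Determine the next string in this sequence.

6666TTT30303030

Every step adds 6 to the front and 30 to the end of the previous string.
One more step from 666TTT303030 gives the answer.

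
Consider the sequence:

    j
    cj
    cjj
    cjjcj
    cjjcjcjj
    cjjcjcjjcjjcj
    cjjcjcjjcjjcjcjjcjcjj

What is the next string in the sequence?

cjjcjcjjcjjcjcjjcjcjjcjjcjcjjcjjcj

Each term (from the third on) is the previous term followed by the one before it: term 3 = cj·j = cjj.
The next term joins cjjcjcjjcjjcjcjjcjcjj and cjjcjcjjcjjcj.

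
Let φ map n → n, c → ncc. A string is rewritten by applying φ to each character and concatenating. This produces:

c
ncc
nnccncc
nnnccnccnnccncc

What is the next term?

Rewriting the 15 symbols of nnnccnccnnccncc one by one yields n n n ncc ncc n ncc ncc n n ncc ncc n ncc ncc; concatenated:

nnnnccnccnnccnccnnnccnccnnccncc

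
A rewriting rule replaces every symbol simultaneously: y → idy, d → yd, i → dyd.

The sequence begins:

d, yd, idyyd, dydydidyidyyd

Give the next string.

ydidyydidyyddydydidydydydidyidyyd

Replace each of the 13 characters of dydydidyidyyd in place — yd idy yd idy yd dyd yd idy dyd yd idy idy yd — and concatenate.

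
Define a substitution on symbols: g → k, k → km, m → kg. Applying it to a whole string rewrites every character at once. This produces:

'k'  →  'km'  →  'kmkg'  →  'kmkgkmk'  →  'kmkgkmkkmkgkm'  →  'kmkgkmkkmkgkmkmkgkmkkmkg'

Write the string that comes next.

φ(kmkgkmkkmkgkmkmkgkmkkmkg) expands symbol-by-symbol to km kg km k km kg km km kg km k km kg km kg km k km kg km km kg km k; joining the 24 pieces gives the next term.

kmkgkmkkmkgkmkmkgkmkkmkgkmkgkmkkmkgkmkmkgkmk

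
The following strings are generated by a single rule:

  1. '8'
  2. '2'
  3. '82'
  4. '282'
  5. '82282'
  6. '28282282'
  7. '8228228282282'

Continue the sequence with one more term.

282822828228228282282

This is a Fibonacci-style word recurrence s(k) = s(k−2)·s(k−1): e.g. 8·2 = 82.
Continuing: 28282282 · 8228228282282 gives term 8.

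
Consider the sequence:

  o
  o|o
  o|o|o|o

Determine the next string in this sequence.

o|o|o|o|o|o|o|o

Each string is two copies of the previous one joined by '|'.
One more doubling of o|o|o|o gives the answer.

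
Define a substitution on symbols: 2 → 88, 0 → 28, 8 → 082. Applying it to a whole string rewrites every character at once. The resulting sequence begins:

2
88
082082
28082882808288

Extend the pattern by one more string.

φ(28082882808288) expands symbol-by-symbol to 88 082 28 082 88 082 082 88 082 28 082 88 082 082; joining the 14 pieces gives the next term.

880822808288082082880822808288082082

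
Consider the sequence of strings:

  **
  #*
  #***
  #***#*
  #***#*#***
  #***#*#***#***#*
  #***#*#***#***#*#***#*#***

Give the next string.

This is a Fibonacci-style word recurrence s(k) = s(k−1)·s(k−2): e.g. #*·** = #***.
Continuing: #***#*#***#***#*#***#*#*** · #***#*#***#***#* gives term 8.

#***#*#***#***#*#***#*#***#***#*#***#***#*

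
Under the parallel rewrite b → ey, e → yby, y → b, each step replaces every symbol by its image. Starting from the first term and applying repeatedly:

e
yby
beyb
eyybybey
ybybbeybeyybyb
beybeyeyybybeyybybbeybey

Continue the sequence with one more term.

φ(beybeyeyybybeyybybbeybey) expands symbol-by-symbol to ey yby b ey yby b yby b b ey b ey yby b b ey b ey ey yby b ey yby b; joining the 24 pieces gives the next term.

eyybybeyybybybybbeybeyybybbeybeyeyybybeyybyb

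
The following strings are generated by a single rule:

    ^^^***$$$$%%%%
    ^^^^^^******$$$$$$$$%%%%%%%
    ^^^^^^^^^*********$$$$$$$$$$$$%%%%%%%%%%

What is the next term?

The n-th term is 3n ^'s then 3n *'s then 4n $'s then 3n+1 %'s (n = 1, 2, …).
Setting n = 4 gives 12, 12, 16, 13 characters in each block.

^^^^^^^^^^^^************$$$$$$$$$$$$$$$$%%%%%%%%%%%%%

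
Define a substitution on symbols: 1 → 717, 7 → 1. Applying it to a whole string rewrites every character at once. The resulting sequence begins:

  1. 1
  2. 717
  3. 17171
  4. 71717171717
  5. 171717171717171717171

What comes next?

Rewriting the 21 symbols of 171717171717171717171 one by one yields 717 1 717 1 717 1 717 1 717 1 717 1 717 1 717 1 717 1 717 1 717; concatenated:

7171717171717171717171717171717171717171717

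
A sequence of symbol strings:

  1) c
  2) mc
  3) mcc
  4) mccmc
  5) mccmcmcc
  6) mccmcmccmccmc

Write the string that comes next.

mccmcmccmccmcmccmcmcc

Each term (from the third on) is the previous term followed by the one before it: term 3 = mc·c = mcc.
The next term joins mccmcmccmccmc and mccmcmcc.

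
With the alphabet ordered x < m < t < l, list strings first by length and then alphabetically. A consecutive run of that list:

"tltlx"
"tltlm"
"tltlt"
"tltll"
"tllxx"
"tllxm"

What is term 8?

tllxl

Advancing 2 positions from tllxm through tllxm → tllxt reaches term 8.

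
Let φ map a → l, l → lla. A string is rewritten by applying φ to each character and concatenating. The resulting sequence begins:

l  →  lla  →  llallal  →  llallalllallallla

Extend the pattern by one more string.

llallalllallalllallallalllallalllallallal

Applying the rule to each of the 17 symbols of llallalllallallla gives the pieces lla lla l lla lla l lla lla lla l lla lla l lla lla lla l, which concatenate to the answer.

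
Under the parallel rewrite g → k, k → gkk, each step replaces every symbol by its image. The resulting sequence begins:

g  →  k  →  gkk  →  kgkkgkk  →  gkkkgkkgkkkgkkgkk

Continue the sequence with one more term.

kgkkgkkgkkkgkkgkkkgkkgkkgkkkgkkgkkkgkkgkk

Replace each of the 17 characters of gkkkgkkgkkkgkkgkk in place — k gkk gkk gkk k gkk gkk k gkk gkk gkk k gkk gkk k gkk gkk — and concatenate.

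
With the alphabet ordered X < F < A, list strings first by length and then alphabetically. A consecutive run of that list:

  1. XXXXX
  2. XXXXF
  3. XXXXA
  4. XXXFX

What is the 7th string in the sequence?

XXXAX

Stepping forward 3 times from XXXFX: XXXFX → XXXFF → XXXFA, then the target.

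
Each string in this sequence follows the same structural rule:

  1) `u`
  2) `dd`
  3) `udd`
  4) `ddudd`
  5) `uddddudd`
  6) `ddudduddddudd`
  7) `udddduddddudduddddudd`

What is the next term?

dduddudddduddudddduddddudduddddudd

Each term (from the third on) is the two preceding terms concatenated in order: term 3 = u·dd = udd.
The next term joins ddudduddddudd and udddduddddudduddddudd.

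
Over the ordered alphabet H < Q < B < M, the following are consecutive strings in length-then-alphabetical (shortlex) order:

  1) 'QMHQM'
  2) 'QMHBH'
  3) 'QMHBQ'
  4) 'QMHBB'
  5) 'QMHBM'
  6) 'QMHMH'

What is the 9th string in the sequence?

QMHMM

Continuing the enumeration 3 steps past QMHMH: QMHMH → QMHMQ → QMHMB → (answer).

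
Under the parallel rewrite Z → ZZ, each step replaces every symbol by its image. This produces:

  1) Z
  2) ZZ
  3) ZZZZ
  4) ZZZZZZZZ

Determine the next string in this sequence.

Apply φ to ZZZZZZZZ symbol by symbol: Z→ZZ, Z→ZZ, Z→ZZ, Z→ZZ, Z→ZZ, Z→ZZ, Z→ZZ, Z→ZZ; joined: ZZ ZZ ZZ ZZ ZZ ZZ ZZ ZZ.

ZZZZZZZZZZZZZZZZ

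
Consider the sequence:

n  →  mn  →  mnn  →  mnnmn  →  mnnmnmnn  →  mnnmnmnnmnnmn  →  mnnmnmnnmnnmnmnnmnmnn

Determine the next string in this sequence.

Each term (from the third on) is the previous term followed by the one before it: term 3 = mn·n = mnn.
So term 8 is mnnmnmnnmnnmnmnnmnmnn·mnnmnmnnmnnmn.

mnnmnmnnmnnmnmnnmnmnnmnnmnmnnmnnmn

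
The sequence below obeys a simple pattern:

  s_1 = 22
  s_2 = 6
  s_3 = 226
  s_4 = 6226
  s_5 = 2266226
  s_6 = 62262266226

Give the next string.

226622662262266226

From term 3 onward, concatenate the second-to-last term with the last: 22·6 = 226, 6·226 = 6226, …
Continuing: 2266226 · 62262266226 gives term 7.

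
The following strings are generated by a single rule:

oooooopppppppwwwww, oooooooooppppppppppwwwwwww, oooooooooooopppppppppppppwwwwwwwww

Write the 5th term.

oooooooooooooooooopppppppppppppppppppwwwwwwwwwwwww

Reading off run lengths: o runs 6, 9, 12; p runs 7, 10, 13; w runs 5, 7, 9 — each is linear in n, where the shown terms are n = 2, 3, 4.
For term 5, n = 6, so the run lengths are 18, 19, 13.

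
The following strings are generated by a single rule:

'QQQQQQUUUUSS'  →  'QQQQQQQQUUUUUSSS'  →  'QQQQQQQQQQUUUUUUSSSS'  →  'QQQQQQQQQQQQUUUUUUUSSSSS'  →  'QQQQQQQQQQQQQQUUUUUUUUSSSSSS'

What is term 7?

QQQQQQQQQQQQQQQQQQUUUUUUUUUUSSSSSSSS

Term n consists of 2n Q's, followed by n+1 U's, followed by n-1 S's, where the shown terms are n = 3, 4, 5, 6, 7.
At n = 9 the blocks have lengths 18, 10, 8.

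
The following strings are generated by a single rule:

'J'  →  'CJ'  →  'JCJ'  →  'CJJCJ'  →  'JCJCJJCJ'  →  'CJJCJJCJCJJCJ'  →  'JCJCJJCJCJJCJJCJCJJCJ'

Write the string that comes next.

CJJCJJCJCJJCJJCJCJJCJCJJCJJCJCJJCJ

From term 3 onward, concatenate the second-to-last term with the last: J·CJ = JCJ, CJ·JCJ = CJJCJ, …
So term 8 is CJJCJJCJCJJCJ·JCJCJJCJCJJCJJCJCJJCJ.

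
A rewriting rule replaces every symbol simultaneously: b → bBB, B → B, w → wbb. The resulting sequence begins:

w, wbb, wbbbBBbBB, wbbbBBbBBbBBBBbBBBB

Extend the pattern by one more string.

wbbbBBbBBbBBBBbBBBBbBBBBBBbBBBBBB

φ(wbbbBBbBBbBBBBbBBBB) expands symbol-by-symbol to wbb bBB bBB bBB B B bBB B B bBB B B B B bBB B B B B; joining the 19 pieces gives the next term.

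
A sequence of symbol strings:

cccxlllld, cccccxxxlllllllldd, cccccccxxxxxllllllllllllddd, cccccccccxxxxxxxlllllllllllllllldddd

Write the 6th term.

Each string has the form c^{2n+1} x^{2n-1} l^{4n} d^{n} (n = 1, 2, …).
At n = 6 the blocks have lengths 13, 11, 24, 6.

cccccccccccccxxxxxxxxxxxlllllllllllllllllllllllldddddd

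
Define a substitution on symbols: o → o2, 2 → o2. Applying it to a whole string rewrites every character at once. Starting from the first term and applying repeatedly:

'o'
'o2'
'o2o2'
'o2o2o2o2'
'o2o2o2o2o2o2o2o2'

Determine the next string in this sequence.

Rewriting the 16 symbols of o2o2o2o2o2o2o2o2 one by one yields o2 o2 o2 o2 o2 o2 o2 o2 o2 o2 o2 o2 o2 o2 o2 o2; concatenated:

o2o2o2o2o2o2o2o2o2o2o2o2o2o2o2o2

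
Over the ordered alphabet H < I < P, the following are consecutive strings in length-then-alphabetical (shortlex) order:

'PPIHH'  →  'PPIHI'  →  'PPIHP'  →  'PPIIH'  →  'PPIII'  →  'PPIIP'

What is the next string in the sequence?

PPIPH

Find the rightmost character of PPIIP below P, bump it to the next letter, and reset everything to its right to H.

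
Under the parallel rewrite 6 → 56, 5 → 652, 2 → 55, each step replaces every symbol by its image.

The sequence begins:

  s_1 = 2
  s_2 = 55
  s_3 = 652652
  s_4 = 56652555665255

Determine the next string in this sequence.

Applying the rule to each of the 14 symbols of 56652555665255 gives the pieces 652 56 56 652 55 652 652 652 56 56 652 55 652 652, which concatenate to the answer.

652565665255652652652565665255652652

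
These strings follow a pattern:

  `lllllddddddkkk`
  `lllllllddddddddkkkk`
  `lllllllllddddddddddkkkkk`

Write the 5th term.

lllllllllllllddddddddddddddkkkkkkk

Term n consists of 2n-1 l's, followed by 2n d's, followed by n k's, where the shown terms are n = 3, 4, 5.
At n = 7 the blocks have lengths 13, 14, 7.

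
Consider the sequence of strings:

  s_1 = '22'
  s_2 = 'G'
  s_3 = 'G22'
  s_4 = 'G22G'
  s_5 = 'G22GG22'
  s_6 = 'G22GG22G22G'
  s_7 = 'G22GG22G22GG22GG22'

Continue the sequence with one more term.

G22GG22G22GG22GG22G22GG22G22G

This is a Fibonacci-style word recurrence s(k) = s(k−1)·s(k−2): e.g. G·22 = G22.
Continuing: G22GG22G22GG22GG22 · G22GG22G22G gives term 8.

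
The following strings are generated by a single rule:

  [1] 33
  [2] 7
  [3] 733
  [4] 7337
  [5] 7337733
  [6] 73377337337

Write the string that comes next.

This is a Fibonacci-style word recurrence s(k) = s(k−1)·s(k−2): e.g. 7·33 = 733.
Continuing: 73377337337 · 7337733 gives term 7.

733773373377337733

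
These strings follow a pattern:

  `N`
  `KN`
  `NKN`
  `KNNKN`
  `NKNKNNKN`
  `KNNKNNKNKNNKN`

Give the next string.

Each term (from the third on) is the two preceding terms concatenated in order: term 3 = N·KN = NKN.
So term 7 is NKNKNNKN·KNNKNNKNKNNKN.

NKNKNNKNKNNKNNKNKNNKN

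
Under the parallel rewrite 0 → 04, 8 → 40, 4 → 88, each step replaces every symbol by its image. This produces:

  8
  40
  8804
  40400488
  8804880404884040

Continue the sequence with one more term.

40400488404004880488404088048804

Replace each of the 16 characters of 8804880404884040 in place — 40 40 04 88 40 40 04 88 04 88 40 40 88 04 88 04 — and concatenate.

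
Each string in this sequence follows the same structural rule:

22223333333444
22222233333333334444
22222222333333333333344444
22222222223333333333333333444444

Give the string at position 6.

22222222222222333333333333333333333344444444

Term n consists of 2n 2's, followed by 3n+1 3's, followed by n+1 4's, where the shown terms are n = 2, 3, 4, 5.
Setting n = 7 gives 14, 22, 8 characters in each block.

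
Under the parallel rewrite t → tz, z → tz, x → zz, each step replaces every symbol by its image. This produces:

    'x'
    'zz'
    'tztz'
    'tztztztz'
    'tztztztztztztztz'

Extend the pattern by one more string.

Rewriting the 16 symbols of tztztztztztztztz one by one yields tz tz tz tz tz tz tz tz tz tz tz tz tz tz tz tz; concatenated:

tztztztztztztztztztztztztztztztz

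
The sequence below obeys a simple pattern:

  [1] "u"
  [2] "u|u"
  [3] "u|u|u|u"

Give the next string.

s(k+1) = s(k)·|·s(k) — each term doubles the last with '|' between the halves.
One more doubling of u|u|u|u gives the answer.

u|u|u|u|u|u|u|u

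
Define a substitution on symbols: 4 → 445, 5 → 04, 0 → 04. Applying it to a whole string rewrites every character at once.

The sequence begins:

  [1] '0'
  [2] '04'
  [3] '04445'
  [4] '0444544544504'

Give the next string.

Rewriting the 13 symbols of 0444544544504 one by one yields 04 445 445 445 04 445 445 04 445 445 04 04 445; concatenated:

0444544544504445445044454450404445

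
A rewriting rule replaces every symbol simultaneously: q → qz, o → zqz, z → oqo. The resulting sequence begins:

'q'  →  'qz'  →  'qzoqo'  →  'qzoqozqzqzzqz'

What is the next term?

Rewriting the 13 symbols of qzoqozqzqzzqz one by one yields qz oqo zqz qz zqz oqo qz oqo qz oqo oqo qz oqo; concatenated:

qzoqozqzqzzqzoqoqzoqoqzoqooqoqzoqo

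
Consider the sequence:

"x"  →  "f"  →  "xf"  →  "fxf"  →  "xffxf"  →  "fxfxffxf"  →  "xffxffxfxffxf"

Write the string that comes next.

This is a Fibonacci-style word recurrence s(k) = s(k−2)·s(k−1): e.g. x·f = xf.
Continuing: fxfxffxf · xffxffxfxffxf gives term 8.

fxfxffxfxffxffxfxffxf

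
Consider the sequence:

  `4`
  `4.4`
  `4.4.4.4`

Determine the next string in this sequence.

4.4.4.4.4.4.4.4

Each string is two copies of the previous one joined by '.'.
So the next term is two copies of 4.4.4.4 with '.' between the halves.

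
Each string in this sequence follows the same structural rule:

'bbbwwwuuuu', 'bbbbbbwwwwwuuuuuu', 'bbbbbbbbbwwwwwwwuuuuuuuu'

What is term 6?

Reading off run lengths: b runs 3, 6, 9; w runs 3, 5, 7; u runs 4, 6, 8 — each is linear in n (n = 1, 2, …).
At n = 6 the blocks have lengths 18, 13, 14.

bbbbbbbbbbbbbbbbbbwwwwwwwwwwwwwuuuuuuuuuuuuuu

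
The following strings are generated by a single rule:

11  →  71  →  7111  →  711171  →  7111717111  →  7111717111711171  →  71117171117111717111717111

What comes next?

711171711171117171117171117111717111711171

This is a Fibonacci-style word recurrence s(k) = s(k−1)·s(k−2): e.g. 71·11 = 7111.
So term 8 is 71117171117111717111717111·7111717111711171.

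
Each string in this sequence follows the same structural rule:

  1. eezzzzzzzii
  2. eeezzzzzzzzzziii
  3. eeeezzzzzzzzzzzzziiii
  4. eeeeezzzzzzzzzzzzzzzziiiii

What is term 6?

eeeeeeezzzzzzzzzzzzzzzzzzzzzziiiiiii

Term n consists of n e's, followed by 3n+1 z's, followed by n i's, where the shown terms are n = 2, 3, 4, 5.
For term 6, n = 7, so the run lengths are 7, 22, 7.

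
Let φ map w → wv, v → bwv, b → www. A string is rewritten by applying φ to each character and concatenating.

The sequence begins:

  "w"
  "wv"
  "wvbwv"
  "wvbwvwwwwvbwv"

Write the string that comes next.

Applying the rule to each of the 13 symbols of wvbwvwwwwvbwv gives the pieces wv bwv www wv bwv wv wv wv wv bwv www wv bwv, which concatenate to the answer.

wvbwvwwwwvbwvwvwvwvwvbwvwwwwvbwv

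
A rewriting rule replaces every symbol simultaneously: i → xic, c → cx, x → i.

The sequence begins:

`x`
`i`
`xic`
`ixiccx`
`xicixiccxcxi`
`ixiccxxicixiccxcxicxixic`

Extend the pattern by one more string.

xicixiccxcxiixiccxxicixiccxcxicxixiccxixicixiccx

Applying the rule to each of the 24 symbols of ixiccxxicixiccxcxicxixic gives the pieces xic i xic cx cx i i xic cx xic i xic cx cx i cx i xic cx i xic i xic cx, which concatenate to the answer.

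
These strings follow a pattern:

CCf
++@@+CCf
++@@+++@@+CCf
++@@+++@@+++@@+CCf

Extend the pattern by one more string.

++@@+++@@+++@@+++@@+CCf

The strings grow by a fixed prefix ++@@+ each time.
One more step from ++@@+++@@+++@@+CCf gives the answer.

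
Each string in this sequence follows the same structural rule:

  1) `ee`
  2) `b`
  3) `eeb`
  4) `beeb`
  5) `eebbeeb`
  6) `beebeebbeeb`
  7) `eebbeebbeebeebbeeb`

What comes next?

This is a Fibonacci-style word recurrence s(k) = s(k−2)·s(k−1): e.g. ee·b = eeb.
Continuing: beebeebbeeb · eebbeebbeebeebbeeb gives term 8.

beebeebbeebeebbeebbeebeebbeeb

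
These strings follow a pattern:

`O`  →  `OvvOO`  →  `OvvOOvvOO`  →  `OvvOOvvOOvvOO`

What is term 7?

The strings grow by a fixed prefix OvvO each time.
From OvvOOvvOOvvOO, 3 further steps: OvvOOvvOOvvOO → OvvOOvvOOvvOOvvOO → OvvOOvvOOvvOOvvOOvvOO → (answer).

OvvOOvvOOvvOOvvOOvvOOvvOO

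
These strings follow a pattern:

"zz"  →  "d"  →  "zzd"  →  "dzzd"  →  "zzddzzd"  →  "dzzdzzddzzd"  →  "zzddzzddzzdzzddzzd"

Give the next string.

dzzdzzddzzdzzddzzddzzdzzddzzd

From term 3 onward, concatenate the second-to-last term with the last: zz·d = zzd, d·zzd = dzzd, …
Continuing: dzzdzzddzzd · zzddzzddzzdzzddzzd gives term 8.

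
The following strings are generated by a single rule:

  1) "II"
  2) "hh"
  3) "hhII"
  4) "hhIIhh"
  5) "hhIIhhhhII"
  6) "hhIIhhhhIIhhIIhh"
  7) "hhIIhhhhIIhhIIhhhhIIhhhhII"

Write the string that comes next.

This is a Fibonacci-style word recurrence s(k) = s(k−1)·s(k−2): e.g. hh·II = hhII.
So term 8 is hhIIhhhhIIhhIIhhhhIIhhhhII·hhIIhhhhIIhhIIhh.

hhIIhhhhIIhhIIhhhhIIhhhhIIhhIIhhhhIIhhIIhh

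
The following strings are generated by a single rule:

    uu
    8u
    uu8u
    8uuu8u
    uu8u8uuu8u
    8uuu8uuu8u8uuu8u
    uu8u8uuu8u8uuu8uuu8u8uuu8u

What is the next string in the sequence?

8uuu8uuu8u8uuu8uuu8u8uuu8u8uuu8uuu8u8uuu8u

Each term (from the third on) is the two preceding terms concatenated in order: term 3 = uu·8u = uu8u.
The next term joins 8uuu8uuu8u8uuu8u and uu8u8uuu8u8uuu8uuu8u8uuu8u.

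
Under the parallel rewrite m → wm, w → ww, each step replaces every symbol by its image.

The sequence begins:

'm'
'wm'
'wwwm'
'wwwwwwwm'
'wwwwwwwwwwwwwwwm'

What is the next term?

wwwwwwwwwwwwwwwwwwwwwwwwwwwwwwwm

Replace each of the 16 characters of wwwwwwwwwwwwwwwm in place — ww ww ww ww ww ww ww ww ww ww ww ww ww ww ww wm — and concatenate.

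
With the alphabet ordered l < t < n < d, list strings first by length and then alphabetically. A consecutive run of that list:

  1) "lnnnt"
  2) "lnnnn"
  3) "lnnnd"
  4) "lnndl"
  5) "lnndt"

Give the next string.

Treat lnndt as a base-4 numeral over the given alphabet and add one, carrying through any trailing d's.

lnndn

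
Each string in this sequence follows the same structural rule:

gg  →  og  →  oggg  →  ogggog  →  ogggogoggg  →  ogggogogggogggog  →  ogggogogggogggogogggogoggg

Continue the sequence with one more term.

ogggogogggogggogogggogogggogggogogggogggog

From term 3 onward, concatenate the last term with the second-to-last: og·gg = oggg, oggg·og = ogggog, …
Continuing: ogggogogggogggogogggogoggg · ogggogogggogggog gives term 8.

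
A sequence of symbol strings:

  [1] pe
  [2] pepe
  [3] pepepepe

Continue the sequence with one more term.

pepepepepepepepe

Every step duplicates the string.
One more doubling of pepepepe gives the answer.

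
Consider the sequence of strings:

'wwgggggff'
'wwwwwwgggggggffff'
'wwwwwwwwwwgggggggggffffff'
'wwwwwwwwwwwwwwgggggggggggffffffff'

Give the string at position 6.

wwwwwwwwwwwwwwwwwwwwwwgggggggggggggggffffffffffff

Each string has the form w^{4n-2} g^{2n+3} f^{2n} (n = 1, 2, …).
Setting n = 6 gives 22, 15, 12 characters in each block.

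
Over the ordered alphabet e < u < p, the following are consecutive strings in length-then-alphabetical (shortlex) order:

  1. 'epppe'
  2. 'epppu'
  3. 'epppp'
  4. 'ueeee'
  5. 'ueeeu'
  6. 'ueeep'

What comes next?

Treat ueeep as a base-3 numeral over the given alphabet and add one, carrying through any trailing p's.

ueeue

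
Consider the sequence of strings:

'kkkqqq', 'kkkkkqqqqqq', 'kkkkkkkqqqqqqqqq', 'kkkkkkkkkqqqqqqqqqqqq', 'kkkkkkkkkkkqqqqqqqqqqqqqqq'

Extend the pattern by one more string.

Term n consists of 2n+1 k's, followed by 3n q's (n = 1, 2, …).
For the next term, n = 6, so the run lengths are 13, 18.

kkkkkkkkkkkkkqqqqqqqqqqqqqqqqqq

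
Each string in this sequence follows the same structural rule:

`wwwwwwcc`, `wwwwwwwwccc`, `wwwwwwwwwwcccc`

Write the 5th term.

Reading off run lengths: w runs 6, 8, 10; c runs 2, 3, 4 — each is linear in n, where the shown terms are n = 2, 3, 4.
Setting n = 6 gives 14, 6 characters in each block.

wwwwwwwwwwwwwwcccccc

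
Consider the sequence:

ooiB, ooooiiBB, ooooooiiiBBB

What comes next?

Each string has the form o^{2n} i^{n} B^{n} (n = 1, 2, …).
For the next term, n = 4, so the run lengths are 8, 4, 4.

ooooooooiiiiBBBB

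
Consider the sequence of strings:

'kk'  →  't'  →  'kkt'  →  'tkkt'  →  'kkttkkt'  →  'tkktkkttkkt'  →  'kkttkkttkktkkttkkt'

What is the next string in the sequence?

This is a Fibonacci-style word recurrence s(k) = s(k−2)·s(k−1): e.g. kk·t = kkt.
So term 8 is tkktkkttkkt·kkttkkttkktkkttkkt.

tkktkkttkktkkttkkttkktkkttkkt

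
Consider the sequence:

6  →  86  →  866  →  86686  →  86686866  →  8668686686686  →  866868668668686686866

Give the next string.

From term 3 onward, concatenate the last term with the second-to-last: 86·6 = 866, 866·86 = 86686, …
The next term joins 866868668668686686866 and 8668686686686.

8668686686686866868668668686686686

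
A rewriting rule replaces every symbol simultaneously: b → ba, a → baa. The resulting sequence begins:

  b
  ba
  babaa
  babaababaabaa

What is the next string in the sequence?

Replace each of the 13 characters of babaababaabaa in place — ba baa ba baa baa ba baa ba baa baa ba baa baa — and concatenate.

babaababaabaababaababaabaababaabaa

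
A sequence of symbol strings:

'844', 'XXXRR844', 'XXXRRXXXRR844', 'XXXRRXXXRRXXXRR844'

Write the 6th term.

Each term is the previous one with XXXRR prepended.
From XXXRRXXXRRXXXRR844, 2 further steps: XXXRRXXXRRXXXRR844 → XXXRRXXXRRXXXRRXXXRR844 → (answer).

XXXRRXXXRRXXXRRXXXRRXXXRR844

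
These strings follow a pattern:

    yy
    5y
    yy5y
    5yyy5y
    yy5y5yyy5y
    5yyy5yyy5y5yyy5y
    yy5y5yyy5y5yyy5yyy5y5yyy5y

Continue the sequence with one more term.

5yyy5yyy5y5yyy5yyy5y5yyy5y5yyy5yyy5y5yyy5y

This is a Fibonacci-style word recurrence s(k) = s(k−2)·s(k−1): e.g. yy·5y = yy5y.
Continuing: 5yyy5yyy5y5yyy5y · yy5y5yyy5y5yyy5yyy5y5yyy5y gives term 8.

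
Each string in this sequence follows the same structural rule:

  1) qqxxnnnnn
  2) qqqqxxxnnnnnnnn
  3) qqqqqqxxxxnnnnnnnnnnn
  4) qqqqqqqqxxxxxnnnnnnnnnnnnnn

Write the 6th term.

qqqqqqqqqqqqxxxxxxxnnnnnnnnnnnnnnnnnnnn

Each string has the form q^{2n-2} x^{n} n^{3n-1}, where the shown terms are n = 2, 3, 4, 5.
For term 6, n = 7, so the run lengths are 12, 7, 20.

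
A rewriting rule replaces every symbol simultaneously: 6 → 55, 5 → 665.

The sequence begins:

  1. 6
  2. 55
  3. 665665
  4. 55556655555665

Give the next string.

66566566566555556656656656656655555665

Applying the rule to each of the 14 symbols of 55556655555665 gives the pieces 665 665 665 665 55 55 665 665 665 665 665 55 55 665, which concatenate to the answer.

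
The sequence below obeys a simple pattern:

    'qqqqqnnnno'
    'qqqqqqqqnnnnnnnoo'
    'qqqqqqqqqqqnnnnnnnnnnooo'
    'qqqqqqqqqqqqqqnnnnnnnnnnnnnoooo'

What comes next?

qqqqqqqqqqqqqqqqqnnnnnnnnnnnnnnnnooooo

Term n consists of 3n+2 q's, followed by 3n+1 n's, followed by n o's (n = 1, 2, …).
At n = 5 the blocks have lengths 17, 16, 5.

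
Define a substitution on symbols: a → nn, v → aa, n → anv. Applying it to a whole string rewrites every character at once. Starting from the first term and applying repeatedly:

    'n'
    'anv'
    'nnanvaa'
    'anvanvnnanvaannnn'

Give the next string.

Rewriting the 17 symbols of anvanvnnanvaannnn one by one yields nn anv aa nn anv aa anv anv nn anv aa nn nn anv anv anv anv; concatenated:

nnanvaannanvaaanvanvnnanvaannnnanvanvanvanv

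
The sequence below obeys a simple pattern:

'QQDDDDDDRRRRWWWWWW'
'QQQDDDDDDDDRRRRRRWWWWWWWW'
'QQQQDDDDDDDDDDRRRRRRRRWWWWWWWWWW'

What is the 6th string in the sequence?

Reading off run lengths: Q runs 2, 3, 4; D runs 6, 8, 10; R runs 4, 6, 8; W runs 6, 8, 10 — each is linear in n, where the shown terms are n = 2, 3, 4.
At n = 7 the blocks have lengths 7, 16, 14, 16.

QQQQQQQDDDDDDDDDDDDDDDDRRRRRRRRRRRRRRWWWWWWWWWWWWWWWW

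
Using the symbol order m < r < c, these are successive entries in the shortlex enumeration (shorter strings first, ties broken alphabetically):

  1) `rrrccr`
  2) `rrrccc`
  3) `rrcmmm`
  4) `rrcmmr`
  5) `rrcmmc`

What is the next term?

rrcmrm

The successor of rrcmmc increments the rightmost position that isn't already c and resets every position after it to m.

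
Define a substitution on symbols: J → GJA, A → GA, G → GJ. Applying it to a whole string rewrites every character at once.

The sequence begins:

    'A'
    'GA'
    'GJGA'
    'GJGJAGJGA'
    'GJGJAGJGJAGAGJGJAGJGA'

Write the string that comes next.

Rewriting the 21 symbols of GJGJAGJGJAGAGJGJAGJGA one by one yields GJ GJA GJ GJA GA GJ GJA GJ GJA GA GJ GA GJ GJA GJ GJA GA GJ GJA GJ GA; concatenated:

GJGJAGJGJAGAGJGJAGJGJAGAGJGAGJGJAGJGJAGAGJGJAGJGA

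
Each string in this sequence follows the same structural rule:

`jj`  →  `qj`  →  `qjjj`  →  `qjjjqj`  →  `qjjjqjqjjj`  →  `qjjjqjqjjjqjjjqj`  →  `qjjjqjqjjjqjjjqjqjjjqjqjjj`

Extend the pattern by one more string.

qjjjqjqjjjqjjjqjqjjjqjqjjjqjjjqjqjjjqjjjqj

From term 3 onward, concatenate the last term with the second-to-last: qj·jj = qjjj, qjjj·qj = qjjjqj, …
So term 8 is qjjjqjqjjjqjjjqjqjjjqjqjjj·qjjjqjqjjjqjjjqj.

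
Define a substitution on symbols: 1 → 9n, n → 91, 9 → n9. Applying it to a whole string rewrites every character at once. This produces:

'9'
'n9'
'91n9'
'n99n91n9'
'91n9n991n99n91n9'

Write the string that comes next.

n99n91n991n9n99n91n9n991n99n91n9

φ(91n9n991n99n91n9) expands symbol-by-symbol to n9 9n 91 n9 91 n9 n9 9n 91 n9 n9 91 n9 9n 91 n9; joining the 16 pieces gives the next term.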